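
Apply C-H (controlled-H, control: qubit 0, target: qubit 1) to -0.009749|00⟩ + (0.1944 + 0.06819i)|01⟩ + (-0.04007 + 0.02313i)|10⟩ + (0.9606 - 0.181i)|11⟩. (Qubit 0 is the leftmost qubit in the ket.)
-0.009749|00⟩ + (0.1944 + 0.06819i)|01⟩ + (0.6509 - 0.1116i)|10⟩ + (-0.7076 + 0.1443i)|11⟩

C-H leaves the control-|0⟩ kets |00⟩, |01⟩ unchanged and applies H to qubit 1 on the control-|1⟩ pair (|10⟩, |11⟩).
H = [[1/√2, 1/√2], [1/√2, -1/√2]].
With a = amp(|10⟩) = (-0.04007 + 0.02313i) and b = amp(|11⟩) = (0.9606 - 0.181i):
new amp(|10⟩) = (1/√2)·a + (1/√2)·b = (0.6509 - 0.1116i)
new amp(|11⟩) = (1/√2)·a + (-1/√2)·b = (-0.7076 + 0.1443i)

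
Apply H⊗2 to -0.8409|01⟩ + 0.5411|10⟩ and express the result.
-0.1499|00⟩ + 0.691|01⟩ - 0.691|10⟩ + 0.1499|11⟩

H⊗2 gives amp(|y⟩) = (1/2) Σ_x (−1)^(x·y) amp(|x⟩), where x·y is the number of positions in which both x and y have a 1.
|00⟩: (-0.8409 + 0.5411)/2 = -0.1499
|01⟩: (0.8409 + 0.5411)/2 = 0.691
|10⟩: (-0.8409 - 0.5411)/2 = -0.691
|11⟩: (0.8409 - 0.5411)/2 = 0.1499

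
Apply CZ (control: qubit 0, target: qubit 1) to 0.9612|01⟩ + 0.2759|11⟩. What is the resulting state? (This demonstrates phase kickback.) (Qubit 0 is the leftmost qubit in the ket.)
0.9612|01⟩ - 0.2759|11⟩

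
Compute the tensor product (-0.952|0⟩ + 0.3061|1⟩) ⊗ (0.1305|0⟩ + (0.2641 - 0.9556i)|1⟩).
-0.1242|00⟩ + (-0.2514 + 0.9097i)|01⟩ + 0.03995|10⟩ + (0.08084 - 0.2925i)|11⟩

amp(|b₁b₂…⟩) = product of the factor amplitudes for bits b₁, b₂, …; only kets whose every factor amplitude is nonzero survive.
|00⟩: (-0.952)(0.1305) = -0.1242
|01⟩: (-0.952)(0.2641 - 0.9556i) = (-0.2514 + 0.9097i)
|10⟩: (0.3061)(0.1305) = 0.03995
|11⟩: (0.3061)(0.2641 - 0.9556i) = (0.08084 - 0.2925i)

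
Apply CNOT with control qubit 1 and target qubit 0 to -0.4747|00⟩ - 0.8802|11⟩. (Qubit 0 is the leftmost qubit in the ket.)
-0.4747|00⟩ - 0.8802|01⟩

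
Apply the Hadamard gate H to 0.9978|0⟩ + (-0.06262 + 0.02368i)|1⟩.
(0.6613 + 0.01674i)|0⟩ + (0.7498 - 0.01674i)|1⟩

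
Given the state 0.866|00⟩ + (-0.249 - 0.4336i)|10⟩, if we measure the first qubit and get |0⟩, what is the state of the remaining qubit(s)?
|0⟩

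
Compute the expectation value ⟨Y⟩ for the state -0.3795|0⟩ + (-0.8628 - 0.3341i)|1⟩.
0.2536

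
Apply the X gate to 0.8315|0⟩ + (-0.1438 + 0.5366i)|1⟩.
(-0.1438 + 0.5366i)|0⟩ + 0.8315|1⟩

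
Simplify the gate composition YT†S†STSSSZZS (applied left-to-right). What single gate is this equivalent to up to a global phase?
Y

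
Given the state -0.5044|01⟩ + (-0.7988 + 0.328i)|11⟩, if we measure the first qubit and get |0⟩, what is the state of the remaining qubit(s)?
-|1⟩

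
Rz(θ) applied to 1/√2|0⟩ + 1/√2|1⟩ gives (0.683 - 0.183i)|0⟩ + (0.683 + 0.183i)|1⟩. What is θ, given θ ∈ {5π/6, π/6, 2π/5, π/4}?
π/6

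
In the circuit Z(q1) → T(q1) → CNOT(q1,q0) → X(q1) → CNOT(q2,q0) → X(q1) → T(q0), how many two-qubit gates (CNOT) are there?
2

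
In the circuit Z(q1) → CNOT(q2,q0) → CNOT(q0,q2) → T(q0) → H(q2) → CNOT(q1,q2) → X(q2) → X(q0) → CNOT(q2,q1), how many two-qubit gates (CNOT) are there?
4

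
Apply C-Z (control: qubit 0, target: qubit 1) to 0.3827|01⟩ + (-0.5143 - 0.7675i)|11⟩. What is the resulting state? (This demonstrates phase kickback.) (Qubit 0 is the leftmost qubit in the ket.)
0.3827|01⟩ + (0.5143 + 0.7675i)|11⟩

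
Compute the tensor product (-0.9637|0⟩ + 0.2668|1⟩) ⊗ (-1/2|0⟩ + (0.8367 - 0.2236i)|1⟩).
0.4819|00⟩ + (-0.8063 + 0.2155i)|01⟩ - 0.1334|10⟩ + (0.2232 - 0.05966i)|11⟩

amp(|b₁b₂…⟩) = product of the factor amplitudes for bits b₁, b₂, …; only kets whose every factor amplitude is nonzero survive.
|00⟩: (-0.9637)(-1/2) = 0.4819
|01⟩: (-0.9637)(0.8367 - 0.2236i) = (-0.8063 + 0.2155i)
|10⟩: (0.2668)(-1/2) = -0.1334
|11⟩: (0.2668)(0.8367 - 0.2236i) = (0.2232 - 0.05966i)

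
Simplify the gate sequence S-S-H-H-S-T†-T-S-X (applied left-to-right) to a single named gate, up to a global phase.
X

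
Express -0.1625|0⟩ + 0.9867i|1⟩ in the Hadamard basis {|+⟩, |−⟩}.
(-0.1149 + 0.6977i)|+⟩ + (-0.1149 - 0.6977i)|−⟩

With |ψ⟩ = α|0⟩ + β|1⟩, the Hadamard-basis coefficients are ⟨+|ψ⟩ = (α + β)/√2 and ⟨−|ψ⟩ = (α − β)/√2.
Here α = -0.1625, β = 0.9867i: (α + β)/√2 = (-0.1149 + 0.6977i), (α − β)/√2 = (-0.1149 - 0.6977i).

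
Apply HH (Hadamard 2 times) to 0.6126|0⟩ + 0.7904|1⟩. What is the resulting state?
0.6126|0⟩ + 0.7904|1⟩

H² = I, so an even number of Hadamards cancels: H^2 = I and the state is unchanged.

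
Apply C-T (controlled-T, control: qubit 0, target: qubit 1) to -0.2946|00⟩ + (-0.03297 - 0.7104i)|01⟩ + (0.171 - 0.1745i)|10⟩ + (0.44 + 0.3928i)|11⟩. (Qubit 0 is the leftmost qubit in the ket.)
-0.2946|00⟩ + (-0.03297 - 0.7104i)|01⟩ + (0.171 - 0.1745i)|10⟩ + (0.03338 + 0.5889i)|11⟩

C-T leaves the control-|0⟩ kets |00⟩, |01⟩ unchanged and applies T to qubit 1 on the control-|1⟩ pair (|10⟩, |11⟩).
T = [[1, 0], [0, (1/√2 + (1/√2)i)]].
With a = amp(|10⟩) = (0.171 - 0.1745i) and b = amp(|11⟩) = (0.44 + 0.3928i):
new amp(|10⟩) = (1)·a = (0.171 - 0.1745i)
new amp(|11⟩) = (1/√2 + (1/√2)i)·b = (0.03338 + 0.5889i)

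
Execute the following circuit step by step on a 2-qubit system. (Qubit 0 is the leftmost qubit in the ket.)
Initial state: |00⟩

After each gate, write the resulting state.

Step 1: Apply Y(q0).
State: i|10⟩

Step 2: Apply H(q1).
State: (1/√2)i|10⟩ + (1/√2)i|11⟩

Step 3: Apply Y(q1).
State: 1/√2|10⟩ - 1/√2|11⟩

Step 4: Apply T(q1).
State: 1/√2|10⟩ + (-1/2 - (1/2)i)|11⟩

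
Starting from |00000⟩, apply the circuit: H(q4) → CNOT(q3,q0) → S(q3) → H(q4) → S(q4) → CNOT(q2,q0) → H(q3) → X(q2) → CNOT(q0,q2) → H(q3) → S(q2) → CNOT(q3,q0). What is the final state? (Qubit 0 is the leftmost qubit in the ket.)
i|00100⟩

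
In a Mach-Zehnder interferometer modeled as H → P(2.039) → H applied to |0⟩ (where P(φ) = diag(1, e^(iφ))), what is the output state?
(0.2744 + 0.4462i)|0⟩ + (0.7256 - 0.4462i)|1⟩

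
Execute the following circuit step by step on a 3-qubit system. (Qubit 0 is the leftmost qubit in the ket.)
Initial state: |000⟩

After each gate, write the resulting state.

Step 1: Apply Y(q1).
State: i|010⟩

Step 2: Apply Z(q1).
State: -i|010⟩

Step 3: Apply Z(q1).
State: i|010⟩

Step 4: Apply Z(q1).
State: -i|010⟩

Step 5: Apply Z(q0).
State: -i|010⟩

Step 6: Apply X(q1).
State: -i|000⟩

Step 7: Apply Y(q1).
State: |010⟩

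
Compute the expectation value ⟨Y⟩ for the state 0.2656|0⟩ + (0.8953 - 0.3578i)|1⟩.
-0.1901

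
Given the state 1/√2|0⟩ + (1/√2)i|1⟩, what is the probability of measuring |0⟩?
1/2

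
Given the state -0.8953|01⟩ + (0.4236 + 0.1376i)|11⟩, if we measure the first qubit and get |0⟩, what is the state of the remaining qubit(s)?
-|1⟩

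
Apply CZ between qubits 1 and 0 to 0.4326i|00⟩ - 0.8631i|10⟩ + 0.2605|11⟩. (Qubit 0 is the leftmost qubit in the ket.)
0.4326i|00⟩ - 0.8631i|10⟩ - 0.2605|11⟩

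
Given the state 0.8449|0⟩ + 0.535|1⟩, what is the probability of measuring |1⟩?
0.2862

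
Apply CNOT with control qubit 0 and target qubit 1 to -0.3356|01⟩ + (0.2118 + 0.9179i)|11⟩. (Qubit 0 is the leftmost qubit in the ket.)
-0.3356|01⟩ + (0.2118 + 0.9179i)|10⟩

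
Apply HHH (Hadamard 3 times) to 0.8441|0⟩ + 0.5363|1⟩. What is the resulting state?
0.9761|0⟩ + 0.2176|1⟩

H² = I, so H^3 = H: a single Hadamard. With (a, b) = (0.8441, 0.5363), H gives ((a + b)/√2, (a − b)/√2) = (0.9761, 0.2176).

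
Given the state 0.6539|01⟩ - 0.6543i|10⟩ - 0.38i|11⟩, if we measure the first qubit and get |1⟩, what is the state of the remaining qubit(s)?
-0.8647i|0⟩ - 0.5022i|1⟩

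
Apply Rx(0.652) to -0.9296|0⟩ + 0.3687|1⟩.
(-0.8806 - 0.1181i)|0⟩ + (0.3493 + 0.2977i)|1⟩

Rx(0.652) = [[cos(θ/2), −i·sin(θ/2)], [−i·sin(θ/2), cos(θ/2)]]; θ = 0.652, cos(θ/2) ≈ 0.947331, sin(θ/2) ≈ 0.320256.
With a = amp(|0⟩) = -0.9296 and b = amp(|1⟩) = 0.3687:
new amp(|0⟩) = (0.947331)·a + (-0.320256i)·b = (-0.8806 - 0.1181i)
new amp(|1⟩) = (-0.320256i)·a + (0.947331)·b = (0.3493 + 0.2977i)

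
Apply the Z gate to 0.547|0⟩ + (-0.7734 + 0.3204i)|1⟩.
0.547|0⟩ + (0.7734 - 0.3204i)|1⟩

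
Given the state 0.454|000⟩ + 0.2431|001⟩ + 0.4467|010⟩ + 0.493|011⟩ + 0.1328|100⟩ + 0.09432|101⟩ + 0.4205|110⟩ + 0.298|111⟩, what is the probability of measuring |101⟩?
0.008896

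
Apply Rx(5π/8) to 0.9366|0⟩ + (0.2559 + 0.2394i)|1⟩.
(0.7194 - 0.2128i)|0⟩ + (0.1422 - 0.6458i)|1⟩

Rx(5π/8) = [[cos(θ/2), −i·sin(θ/2)], [−i·sin(θ/2), cos(θ/2)]]; θ = 5π/8, cos(θ/2) ≈ 0.55557, sin(θ/2) ≈ 0.83147.
With a = amp(|0⟩) = 0.9366 and b = amp(|1⟩) = (0.2559 + 0.2394i):
new amp(|0⟩) = (0.55557)·a + (-0.83147i)·b = (0.7194 - 0.2128i)
new amp(|1⟩) = (-0.83147i)·a + (0.55557)·b = (0.1422 - 0.6458i)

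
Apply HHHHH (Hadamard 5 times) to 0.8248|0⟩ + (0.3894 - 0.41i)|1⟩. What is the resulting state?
(0.8586 - 0.2899i)|0⟩ + (0.3079 + 0.2899i)|1⟩

H² = I, so H^5 = H: a single Hadamard. With (a, b) = (0.8248, (0.3894 - 0.41i)), H gives ((a + b)/√2, (a − b)/√2) = ((0.8586 - 0.2899i), (0.3079 + 0.2899i)).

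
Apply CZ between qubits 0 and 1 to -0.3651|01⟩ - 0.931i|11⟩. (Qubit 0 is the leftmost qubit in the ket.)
-0.3651|01⟩ + 0.931i|11⟩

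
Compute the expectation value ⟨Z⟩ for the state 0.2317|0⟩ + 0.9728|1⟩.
-0.8927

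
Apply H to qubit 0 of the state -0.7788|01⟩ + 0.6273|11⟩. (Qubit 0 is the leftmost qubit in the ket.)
-0.1071|01⟩ - 0.9943|11⟩

H on qubit 0 mixes each pair of kets that differ only in qubit 0: amplitudes (a, b) of (|…0…⟩, |…1…⟩) become ((a + b)/√2, (a − b)/√2). Kets absent from the input have amplitude 0.
(|01⟩, |11⟩): (a, b) = (-0.7788, 0.6273) → (-0.1071, -0.9943)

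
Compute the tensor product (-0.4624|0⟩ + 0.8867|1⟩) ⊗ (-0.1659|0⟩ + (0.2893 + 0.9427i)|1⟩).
0.07671|00⟩ + (-0.1338 - 0.4359i)|01⟩ - 0.1471|10⟩ + (0.2565 + 0.8359i)|11⟩

amp(|b₁b₂…⟩) = product of the factor amplitudes for bits b₁, b₂, …; only kets whose every factor amplitude is nonzero survive.
|00⟩: (-0.4624)(-0.1659) = 0.07671
|01⟩: (-0.4624)(0.2893 + 0.9427i) = (-0.1338 - 0.4359i)
|10⟩: (0.8867)(-0.1659) = -0.1471
|11⟩: (0.8867)(0.2893 + 0.9427i) = (0.2565 + 0.8359i)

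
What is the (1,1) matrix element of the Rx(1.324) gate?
0.7888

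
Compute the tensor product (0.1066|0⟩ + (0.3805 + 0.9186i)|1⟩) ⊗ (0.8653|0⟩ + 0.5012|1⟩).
0.09224|00⟩ + 0.05343|01⟩ + (0.3292 + 0.7949i)|10⟩ + (0.1907 + 0.4604i)|11⟩

amp(|b₁b₂…⟩) = product of the factor amplitudes for bits b₁, b₂, …; only kets whose every factor amplitude is nonzero survive.
|00⟩: (0.1066)(0.8653) = 0.09224
|01⟩: (0.1066)(0.5012) = 0.05343
|10⟩: (0.3805 + 0.9186i)(0.8653) = (0.3292 + 0.7949i)
|11⟩: (0.3805 + 0.9186i)(0.5012) = (0.1907 + 0.4604i)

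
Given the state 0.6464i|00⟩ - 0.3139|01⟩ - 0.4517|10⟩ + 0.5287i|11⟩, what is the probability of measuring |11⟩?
0.2795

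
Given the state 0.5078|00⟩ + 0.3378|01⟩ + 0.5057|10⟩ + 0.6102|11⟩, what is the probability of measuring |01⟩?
0.1141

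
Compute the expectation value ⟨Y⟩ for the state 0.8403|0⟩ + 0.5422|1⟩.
0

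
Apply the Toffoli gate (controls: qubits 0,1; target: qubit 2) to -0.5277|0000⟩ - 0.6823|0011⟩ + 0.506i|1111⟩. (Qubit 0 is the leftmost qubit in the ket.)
-0.5277|0000⟩ - 0.6823|0011⟩ + 0.506i|1101⟩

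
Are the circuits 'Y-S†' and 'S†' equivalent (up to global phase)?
No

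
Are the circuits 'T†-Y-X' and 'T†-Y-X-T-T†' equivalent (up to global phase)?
Yes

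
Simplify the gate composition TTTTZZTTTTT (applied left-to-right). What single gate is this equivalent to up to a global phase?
T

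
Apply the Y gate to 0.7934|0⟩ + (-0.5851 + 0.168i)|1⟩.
(0.168 + 0.5851i)|0⟩ + 0.7934i|1⟩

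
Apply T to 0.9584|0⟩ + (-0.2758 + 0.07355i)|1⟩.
0.9584|0⟩ + (-0.247 - 0.143i)|1⟩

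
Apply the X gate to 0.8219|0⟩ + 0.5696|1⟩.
0.5696|0⟩ + 0.8219|1⟩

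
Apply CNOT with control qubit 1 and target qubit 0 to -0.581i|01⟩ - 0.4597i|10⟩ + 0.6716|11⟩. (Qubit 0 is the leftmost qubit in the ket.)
0.6716|01⟩ - 0.4597i|10⟩ - 0.581i|11⟩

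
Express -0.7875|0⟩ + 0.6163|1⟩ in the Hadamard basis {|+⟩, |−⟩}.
-0.1211|+⟩ - 0.9926|−⟩

With |ψ⟩ = α|0⟩ + β|1⟩, the Hadamard-basis coefficients are ⟨+|ψ⟩ = (α + β)/√2 and ⟨−|ψ⟩ = (α − β)/√2.
Here α = -0.7875, β = 0.6163: (α + β)/√2 = -0.1211, (α − β)/√2 = -0.9926.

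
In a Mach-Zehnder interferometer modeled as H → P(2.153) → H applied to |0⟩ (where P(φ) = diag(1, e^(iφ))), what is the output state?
(0.2251 + 0.4176i)|0⟩ + (0.7749 - 0.4176i)|1⟩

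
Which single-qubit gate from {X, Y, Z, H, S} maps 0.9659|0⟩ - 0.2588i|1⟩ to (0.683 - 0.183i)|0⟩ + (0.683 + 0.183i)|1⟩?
H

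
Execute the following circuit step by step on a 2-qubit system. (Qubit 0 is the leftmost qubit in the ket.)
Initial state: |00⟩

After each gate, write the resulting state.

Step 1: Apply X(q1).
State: |01⟩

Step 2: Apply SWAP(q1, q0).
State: |10⟩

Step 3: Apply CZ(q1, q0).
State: |10⟩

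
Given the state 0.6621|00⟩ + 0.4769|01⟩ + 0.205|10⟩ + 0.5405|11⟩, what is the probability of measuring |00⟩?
0.4384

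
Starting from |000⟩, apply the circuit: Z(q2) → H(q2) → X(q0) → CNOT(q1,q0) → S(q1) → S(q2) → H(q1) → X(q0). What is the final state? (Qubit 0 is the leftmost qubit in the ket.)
1/2|000⟩ + (1/2)i|001⟩ + 1/2|010⟩ + (1/2)i|011⟩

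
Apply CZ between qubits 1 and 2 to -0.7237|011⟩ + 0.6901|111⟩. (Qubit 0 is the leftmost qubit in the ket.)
0.7237|011⟩ - 0.6901|111⟩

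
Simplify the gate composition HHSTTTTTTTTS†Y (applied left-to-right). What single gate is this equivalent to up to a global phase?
Y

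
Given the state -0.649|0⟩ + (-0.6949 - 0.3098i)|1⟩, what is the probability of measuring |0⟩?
0.4212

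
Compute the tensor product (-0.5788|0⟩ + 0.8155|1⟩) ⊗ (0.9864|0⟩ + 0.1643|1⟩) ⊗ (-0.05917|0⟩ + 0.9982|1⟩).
0.03378|000⟩ - 0.5699|001⟩ + 0.005627|010⟩ - 0.09493|011⟩ - 0.0476|100⟩ + 0.803|101⟩ - 0.007928|110⟩ + 0.1337|111⟩

amp(|b₁b₂…⟩) = product of the factor amplitudes for bits b₁, b₂, …; only kets whose every factor amplitude is nonzero survive.
|000⟩: (-0.5788)(0.9864)(-0.05917) = 0.03378
|001⟩: (-0.5788)(0.9864)(0.9982) = -0.5699
|010⟩: (-0.5788)(0.1643)(-0.05917) = 0.005627
|011⟩: (-0.5788)(0.1643)(0.9982) = -0.09493
|100⟩: (0.8155)(0.9864)(-0.05917) = -0.0476
|101⟩: (0.8155)(0.9864)(0.9982) = 0.803
|110⟩: (0.8155)(0.1643)(-0.05917) = -0.007928
|111⟩: (0.8155)(0.1643)(0.9982) = 0.1337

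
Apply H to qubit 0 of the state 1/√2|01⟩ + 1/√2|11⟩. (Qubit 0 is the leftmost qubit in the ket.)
|01⟩

H on qubit 0 mixes each pair of kets that differ only in qubit 0: amplitudes (a, b) of (|…0…⟩, |…1…⟩) become ((a + b)/√2, (a − b)/√2). Kets absent from the input have amplitude 0.
(|01⟩, |11⟩): (a, b) = (1/√2, 1/√2) → (1, 0)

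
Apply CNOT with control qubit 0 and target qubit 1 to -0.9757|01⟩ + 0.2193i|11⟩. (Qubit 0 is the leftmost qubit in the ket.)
-0.9757|01⟩ + 0.2193i|10⟩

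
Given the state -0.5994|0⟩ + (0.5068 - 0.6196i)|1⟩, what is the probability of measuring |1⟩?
0.6408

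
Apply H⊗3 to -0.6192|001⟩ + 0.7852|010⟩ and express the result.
0.05869|000⟩ + 0.4965|001⟩ - 0.4965|010⟩ - 0.05869|011⟩ + 0.05869|100⟩ + 0.4965|101⟩ - 0.4965|110⟩ - 0.05869|111⟩

H⊗3 gives amp(|y⟩) = (1/2√2) Σ_x (−1)^(x·y) amp(|x⟩), where x·y is the number of positions in which both x and y have a 1.
|000⟩: (-0.6192 + 0.7852)/(2√2) = 0.05869
|001⟩: (0.6192 + 0.7852)/(2√2) = 0.4965
|010⟩: (-0.6192 - 0.7852)/(2√2) = -0.4965
|011⟩: (0.6192 - 0.7852)/(2√2) = -0.05869
|100⟩: (-0.6192 + 0.7852)/(2√2) = 0.05869
|101⟩: (0.6192 + 0.7852)/(2√2) = 0.4965
|110⟩: (-0.6192 - 0.7852)/(2√2) = -0.4965
|111⟩: (0.6192 - 0.7852)/(2√2) = -0.05869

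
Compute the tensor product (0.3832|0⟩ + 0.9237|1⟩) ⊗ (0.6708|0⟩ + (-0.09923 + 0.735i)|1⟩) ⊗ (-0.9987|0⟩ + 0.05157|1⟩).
-0.2567|000⟩ + 0.01326|001⟩ + (0.03798 - 0.2813i)|010⟩ + (-0.001961 + 0.01452i)|011⟩ - 0.6188|100⟩ + 0.03195|101⟩ + (0.09154 - 0.678i)|110⟩ + (-0.004727 + 0.03501i)|111⟩

amp(|b₁b₂…⟩) = product of the factor amplitudes for bits b₁, b₂, …; only kets whose every factor amplitude is nonzero survive.
|000⟩: (0.3832)(0.6708)(-0.9987) = -0.2567
|001⟩: (0.3832)(0.6708)(0.05157) = 0.01326
|010⟩: (0.3832)(-0.09923 + 0.735i)(-0.9987) = (0.03798 - 0.2813i)
|011⟩: (0.3832)(-0.09923 + 0.735i)(0.05157) = (-0.001961 + 0.01452i)
|100⟩: (0.9237)(0.6708)(-0.9987) = -0.6188
|101⟩: (0.9237)(0.6708)(0.05157) = 0.03195
|110⟩: (0.9237)(-0.09923 + 0.735i)(-0.9987) = (0.09154 - 0.678i)
|111⟩: (0.9237)(-0.09923 + 0.735i)(0.05157) = (-0.004727 + 0.03501i)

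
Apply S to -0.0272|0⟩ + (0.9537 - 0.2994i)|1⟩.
-0.0272|0⟩ + (0.2994 + 0.9537i)|1⟩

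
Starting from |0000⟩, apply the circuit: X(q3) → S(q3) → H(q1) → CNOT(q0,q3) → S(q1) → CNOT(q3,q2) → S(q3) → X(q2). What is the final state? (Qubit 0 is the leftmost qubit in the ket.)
-1/√2|0001⟩ - (1/√2)i|0101⟩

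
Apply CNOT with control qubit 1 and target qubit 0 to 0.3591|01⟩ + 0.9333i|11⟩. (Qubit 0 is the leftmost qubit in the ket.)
0.9333i|01⟩ + 0.3591|11⟩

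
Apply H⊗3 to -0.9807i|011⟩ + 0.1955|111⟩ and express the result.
(0.06912 - 0.3467i)|000⟩ + (-0.06912 + 0.3467i)|001⟩ + (-0.06912 + 0.3467i)|010⟩ + (0.06912 - 0.3467i)|011⟩ + (-0.06912 - 0.3467i)|100⟩ + (0.06912 + 0.3467i)|101⟩ + (0.06912 + 0.3467i)|110⟩ + (-0.06912 - 0.3467i)|111⟩

H⊗3 gives amp(|y⟩) = (1/2√2) Σ_x (−1)^(x·y) amp(|x⟩), where x·y is the number of positions in which both x and y have a 1.
|000⟩: (-0.9807i + 0.1955)/(2√2) = (0.06912 - 0.3467i)
|001⟩: (0.9807i - 0.1955)/(2√2) = (-0.06912 + 0.3467i)
|010⟩: (0.9807i - 0.1955)/(2√2) = (-0.06912 + 0.3467i)
|011⟩: (-0.9807i + 0.1955)/(2√2) = (0.06912 - 0.3467i)
|100⟩: (-0.9807i - 0.1955)/(2√2) = (-0.06912 - 0.3467i)
|101⟩: (0.9807i + 0.1955)/(2√2) = (0.06912 + 0.3467i)
|110⟩: (0.9807i + 0.1955)/(2√2) = (0.06912 + 0.3467i)
|111⟩: (-0.9807i - 0.1955)/(2√2) = (-0.06912 - 0.3467i)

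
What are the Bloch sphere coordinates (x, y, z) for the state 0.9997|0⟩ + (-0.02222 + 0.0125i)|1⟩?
(-0.04443, 0.02499, 0.9988)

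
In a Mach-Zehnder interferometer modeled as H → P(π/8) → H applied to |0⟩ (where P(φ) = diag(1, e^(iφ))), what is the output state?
(0.9619 + 0.1913i)|0⟩ + (0.03806 - 0.1913i)|1⟩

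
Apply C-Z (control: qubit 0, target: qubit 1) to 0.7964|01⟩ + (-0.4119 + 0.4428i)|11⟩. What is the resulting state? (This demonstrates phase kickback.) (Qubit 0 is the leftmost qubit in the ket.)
0.7964|01⟩ + (0.4119 - 0.4428i)|11⟩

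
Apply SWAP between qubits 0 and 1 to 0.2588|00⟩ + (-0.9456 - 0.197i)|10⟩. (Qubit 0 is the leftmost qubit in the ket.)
0.2588|00⟩ + (-0.9456 - 0.197i)|01⟩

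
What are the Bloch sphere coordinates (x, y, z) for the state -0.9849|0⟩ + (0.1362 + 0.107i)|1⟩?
(-0.2683, -0.2108, 0.94)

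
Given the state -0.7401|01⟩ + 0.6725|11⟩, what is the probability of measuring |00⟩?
0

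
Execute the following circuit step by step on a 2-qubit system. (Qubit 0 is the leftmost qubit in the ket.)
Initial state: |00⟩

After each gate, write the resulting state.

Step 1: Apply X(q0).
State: |10⟩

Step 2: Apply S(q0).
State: i|10⟩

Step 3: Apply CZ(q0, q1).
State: i|10⟩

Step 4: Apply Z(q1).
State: i|10⟩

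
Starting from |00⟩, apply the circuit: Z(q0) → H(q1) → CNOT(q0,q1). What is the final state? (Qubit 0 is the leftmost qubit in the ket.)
1/√2|00⟩ + 1/√2|01⟩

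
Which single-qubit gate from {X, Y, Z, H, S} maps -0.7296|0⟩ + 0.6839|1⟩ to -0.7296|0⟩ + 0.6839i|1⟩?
S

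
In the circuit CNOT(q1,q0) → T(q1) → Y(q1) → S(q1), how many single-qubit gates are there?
3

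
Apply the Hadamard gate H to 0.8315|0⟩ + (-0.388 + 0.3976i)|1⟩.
(0.3136 + 0.2811i)|0⟩ + (0.8623 - 0.2811i)|1⟩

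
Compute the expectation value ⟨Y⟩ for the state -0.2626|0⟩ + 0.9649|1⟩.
0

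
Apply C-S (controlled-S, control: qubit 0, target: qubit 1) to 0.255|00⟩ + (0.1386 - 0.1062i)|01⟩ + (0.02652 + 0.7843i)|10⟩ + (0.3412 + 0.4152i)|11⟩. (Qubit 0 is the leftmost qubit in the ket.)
0.255|00⟩ + (0.1386 - 0.1062i)|01⟩ + (0.02652 + 0.7843i)|10⟩ + (-0.4152 + 0.3412i)|11⟩

C-S leaves the control-|0⟩ kets |00⟩, |01⟩ unchanged and applies S to qubit 1 on the control-|1⟩ pair (|10⟩, |11⟩).
S = [[1, 0], [0, i]].
With a = amp(|10⟩) = (0.02652 + 0.7843i) and b = amp(|11⟩) = (0.3412 + 0.4152i):
new amp(|10⟩) = (1)·a = (0.02652 + 0.7843i)
new amp(|11⟩) = (i)·b = (-0.4152 + 0.3412i)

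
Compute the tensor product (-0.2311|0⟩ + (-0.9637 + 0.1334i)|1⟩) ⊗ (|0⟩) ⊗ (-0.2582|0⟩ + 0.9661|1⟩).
0.05967|000⟩ - 0.2233|001⟩ + (0.2488 - 0.03444i)|100⟩ + (-0.931 + 0.1289i)|101⟩

amp(|b₁b₂…⟩) = product of the factor amplitudes for bits b₁, b₂, …; only kets whose every factor amplitude is nonzero survive.
|000⟩: (-0.2311)(1)(-0.2582) = 0.05967
|001⟩: (-0.2311)(1)(0.9661) = -0.2233
|100⟩: (-0.9637 + 0.1334i)(1)(-0.2582) = (0.2488 - 0.03444i)
|101⟩: (-0.9637 + 0.1334i)(1)(0.9661) = (-0.931 + 0.1289i)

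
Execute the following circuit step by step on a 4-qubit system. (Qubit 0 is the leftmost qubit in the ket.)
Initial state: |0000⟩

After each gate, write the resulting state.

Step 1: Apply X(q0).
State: |1000⟩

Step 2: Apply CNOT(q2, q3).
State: |1000⟩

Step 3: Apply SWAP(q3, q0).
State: |0001⟩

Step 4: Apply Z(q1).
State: |0001⟩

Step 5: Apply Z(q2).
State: |0001⟩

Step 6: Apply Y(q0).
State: i|1001⟩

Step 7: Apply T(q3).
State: (-1/√2 + (1/√2)i)|1001⟩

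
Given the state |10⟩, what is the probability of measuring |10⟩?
1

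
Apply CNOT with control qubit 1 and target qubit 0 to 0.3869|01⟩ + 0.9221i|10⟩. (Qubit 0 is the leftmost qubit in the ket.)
0.9221i|10⟩ + 0.3869|11⟩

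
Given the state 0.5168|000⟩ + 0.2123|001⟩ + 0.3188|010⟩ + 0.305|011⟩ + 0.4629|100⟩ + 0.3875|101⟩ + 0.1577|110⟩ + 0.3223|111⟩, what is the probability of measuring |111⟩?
0.1039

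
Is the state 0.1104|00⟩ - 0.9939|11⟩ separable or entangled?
Entangled

Writing the state as a|00⟩ + b|01⟩ + c|10⟩ + d|11⟩, it is a product state iff ad − bc = 0.
Here (a, b, c, d) = (0.1104, 0, 0, -0.9939): ad − bc = (0.1104)(-0.9939) − (0)(0) = -0.1097 ≠ 0, so the state is entangled.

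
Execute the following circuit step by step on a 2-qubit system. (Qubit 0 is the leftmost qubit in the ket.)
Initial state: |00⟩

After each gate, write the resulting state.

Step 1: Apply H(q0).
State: 1/√2|00⟩ + 1/√2|10⟩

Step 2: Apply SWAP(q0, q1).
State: 1/√2|00⟩ + 1/√2|01⟩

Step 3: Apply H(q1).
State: |00⟩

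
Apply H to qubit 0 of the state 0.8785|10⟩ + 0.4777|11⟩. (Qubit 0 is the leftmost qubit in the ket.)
0.6212|00⟩ + 0.3378|01⟩ - 0.6212|10⟩ - 0.3378|11⟩

H on qubit 0 mixes each pair of kets that differ only in qubit 0: amplitudes (a, b) of (|…0…⟩, |…1…⟩) become ((a + b)/√2, (a − b)/√2). Kets absent from the input have amplitude 0.
(|00⟩, |10⟩): (a, b) = (0, 0.8785) → (0.6212, -0.6212)
(|01⟩, |11⟩): (a, b) = (0, 0.4777) → (0.3378, -0.3378)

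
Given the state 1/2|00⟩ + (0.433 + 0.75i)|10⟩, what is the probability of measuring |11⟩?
0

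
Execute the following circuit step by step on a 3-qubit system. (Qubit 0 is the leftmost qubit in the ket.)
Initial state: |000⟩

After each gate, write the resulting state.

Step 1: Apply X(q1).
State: |010⟩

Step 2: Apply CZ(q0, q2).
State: |010⟩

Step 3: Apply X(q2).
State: |011⟩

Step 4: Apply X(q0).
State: |111⟩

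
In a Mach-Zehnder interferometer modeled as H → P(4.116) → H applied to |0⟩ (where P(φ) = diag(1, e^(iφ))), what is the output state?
(0.2192 - 0.4137i)|0⟩ + (0.7808 + 0.4137i)|1⟩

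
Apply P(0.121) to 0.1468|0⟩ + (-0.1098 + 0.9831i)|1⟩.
0.1468|0⟩ + (-0.2277 + 0.9627i)|1⟩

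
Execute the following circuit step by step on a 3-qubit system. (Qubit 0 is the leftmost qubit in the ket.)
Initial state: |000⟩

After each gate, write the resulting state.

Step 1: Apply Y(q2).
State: i|001⟩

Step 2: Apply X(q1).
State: i|011⟩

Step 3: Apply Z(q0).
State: i|011⟩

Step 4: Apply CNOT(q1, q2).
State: i|010⟩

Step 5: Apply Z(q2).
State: i|010⟩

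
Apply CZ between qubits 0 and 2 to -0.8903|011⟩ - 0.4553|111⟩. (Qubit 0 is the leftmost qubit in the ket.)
-0.8903|011⟩ + 0.4553|111⟩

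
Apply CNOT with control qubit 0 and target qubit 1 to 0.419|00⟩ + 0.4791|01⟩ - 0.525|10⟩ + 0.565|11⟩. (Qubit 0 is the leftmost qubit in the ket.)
0.419|00⟩ + 0.4791|01⟩ + 0.565|10⟩ - 0.525|11⟩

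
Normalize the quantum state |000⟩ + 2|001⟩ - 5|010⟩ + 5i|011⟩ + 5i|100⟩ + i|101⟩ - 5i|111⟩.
0.09713|000⟩ + 0.1943|001⟩ - 0.4856|010⟩ + 0.4856i|011⟩ + 0.4856i|100⟩ + 0.09713i|101⟩ - 0.4856i|111⟩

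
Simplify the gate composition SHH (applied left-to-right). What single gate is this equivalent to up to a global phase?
S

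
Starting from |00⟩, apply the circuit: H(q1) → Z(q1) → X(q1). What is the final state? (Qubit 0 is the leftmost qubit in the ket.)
-1/√2|00⟩ + 1/√2|01⟩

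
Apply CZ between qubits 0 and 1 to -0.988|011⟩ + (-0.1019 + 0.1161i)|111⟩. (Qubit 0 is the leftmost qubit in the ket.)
-0.988|011⟩ + (0.1019 - 0.1161i)|111⟩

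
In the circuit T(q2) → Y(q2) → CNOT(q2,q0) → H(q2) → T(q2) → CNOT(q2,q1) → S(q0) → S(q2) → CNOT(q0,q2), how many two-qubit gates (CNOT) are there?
3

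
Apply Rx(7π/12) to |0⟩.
0.6088|0⟩ - 0.7934i|1⟩

Rx(7π/12) = [[cos(θ/2), −i·sin(θ/2)], [−i·sin(θ/2), cos(θ/2)]]; θ = 7π/12, cos(θ/2) ≈ 0.608761, sin(θ/2) ≈ 0.793353.
With a = amp(|0⟩) = 1 and b = amp(|1⟩) = 0:
new amp(|0⟩) = (0.608761)·a + (-0.793353i)·b = 0.6088
new amp(|1⟩) = (-0.793353i)·a + (0.608761)·b = -0.7934i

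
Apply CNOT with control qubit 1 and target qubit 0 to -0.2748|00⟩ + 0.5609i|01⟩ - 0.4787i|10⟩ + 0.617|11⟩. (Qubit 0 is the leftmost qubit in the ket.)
-0.2748|00⟩ + 0.617|01⟩ - 0.4787i|10⟩ + 0.5609i|11⟩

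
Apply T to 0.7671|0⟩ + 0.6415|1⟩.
0.7671|0⟩ + (0.4536 + 0.4536i)|1⟩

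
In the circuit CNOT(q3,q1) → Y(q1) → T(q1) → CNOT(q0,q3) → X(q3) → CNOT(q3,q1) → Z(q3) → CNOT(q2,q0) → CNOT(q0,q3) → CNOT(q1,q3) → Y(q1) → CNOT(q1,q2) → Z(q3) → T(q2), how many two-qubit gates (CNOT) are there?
7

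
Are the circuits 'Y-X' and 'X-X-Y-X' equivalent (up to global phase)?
Yes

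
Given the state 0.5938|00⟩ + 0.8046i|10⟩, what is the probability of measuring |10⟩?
0.6474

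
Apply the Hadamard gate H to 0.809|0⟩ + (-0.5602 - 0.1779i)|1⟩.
(0.1759 - 0.1258i)|0⟩ + (0.9682 + 0.1258i)|1⟩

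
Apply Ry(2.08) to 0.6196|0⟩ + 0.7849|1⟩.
-0.3632|0⟩ + 0.9317|1⟩

Ry(2.08) = [[cos(θ/2), −sin(θ/2)], [sin(θ/2), cos(θ/2)]]; θ = 2.08, cos(θ/2) ≈ 0.50622, sin(θ/2) ≈ 0.862404.
With a = amp(|0⟩) = 0.6196 and b = amp(|1⟩) = 0.7849:
new amp(|0⟩) = (0.50622)·a + (-0.862404)·b = -0.3632
new amp(|1⟩) = (0.862404)·a + (0.50622)·b = 0.9317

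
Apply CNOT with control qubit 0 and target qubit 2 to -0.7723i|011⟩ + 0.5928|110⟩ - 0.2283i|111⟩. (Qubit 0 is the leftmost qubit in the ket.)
-0.7723i|011⟩ - 0.2283i|110⟩ + 0.5928|111⟩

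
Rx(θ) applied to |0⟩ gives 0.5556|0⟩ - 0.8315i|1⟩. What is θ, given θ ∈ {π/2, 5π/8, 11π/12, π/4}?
5π/8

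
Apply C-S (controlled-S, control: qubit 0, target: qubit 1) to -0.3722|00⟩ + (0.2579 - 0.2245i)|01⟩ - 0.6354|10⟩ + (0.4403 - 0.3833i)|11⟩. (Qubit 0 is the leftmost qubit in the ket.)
-0.3722|00⟩ + (0.2579 - 0.2245i)|01⟩ - 0.6354|10⟩ + (0.3833 + 0.4403i)|11⟩

C-S leaves the control-|0⟩ kets |00⟩, |01⟩ unchanged and applies S to qubit 1 on the control-|1⟩ pair (|10⟩, |11⟩).
S = [[1, 0], [0, i]].
With a = amp(|10⟩) = -0.6354 and b = amp(|11⟩) = (0.4403 - 0.3833i):
new amp(|10⟩) = (1)·a = -0.6354
new amp(|11⟩) = (i)·b = (0.3833 + 0.4403i)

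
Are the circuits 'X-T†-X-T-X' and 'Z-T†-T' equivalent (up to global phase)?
No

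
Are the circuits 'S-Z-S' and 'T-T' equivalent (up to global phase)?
No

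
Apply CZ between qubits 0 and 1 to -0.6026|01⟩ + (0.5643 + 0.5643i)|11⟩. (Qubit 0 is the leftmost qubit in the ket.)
-0.6026|01⟩ + (-0.5643 - 0.5643i)|11⟩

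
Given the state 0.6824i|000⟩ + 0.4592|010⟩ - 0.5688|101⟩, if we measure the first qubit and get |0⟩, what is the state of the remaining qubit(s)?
0.8296i|00⟩ + 0.5583|10⟩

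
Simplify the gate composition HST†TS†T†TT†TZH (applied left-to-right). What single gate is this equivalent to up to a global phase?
X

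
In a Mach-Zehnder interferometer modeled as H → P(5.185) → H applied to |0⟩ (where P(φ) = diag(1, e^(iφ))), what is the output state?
(0.7276 - 0.4452i)|0⟩ + (0.2724 + 0.4452i)|1⟩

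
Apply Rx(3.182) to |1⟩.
-0.9998i|0⟩ - 0.0202|1⟩

Rx(3.182) = [[cos(θ/2), −i·sin(θ/2)], [−i·sin(θ/2), cos(θ/2)]]; θ = 3.182, cos(θ/2) ≈ -0.0202023, sin(θ/2) ≈ 0.999796.
With a = amp(|0⟩) = 0 and b = amp(|1⟩) = 1:
new amp(|0⟩) = (-0.0202023)·a + (-0.999796i)·b = -0.9998i
new amp(|1⟩) = (-0.999796i)·a + (-0.0202023)·b = -0.0202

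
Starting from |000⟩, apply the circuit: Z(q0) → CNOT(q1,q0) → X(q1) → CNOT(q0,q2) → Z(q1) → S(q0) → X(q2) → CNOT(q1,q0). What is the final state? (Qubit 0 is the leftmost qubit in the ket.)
-|111⟩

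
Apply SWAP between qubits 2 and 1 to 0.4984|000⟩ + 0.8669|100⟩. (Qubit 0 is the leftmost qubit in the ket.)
0.4984|000⟩ + 0.8669|100⟩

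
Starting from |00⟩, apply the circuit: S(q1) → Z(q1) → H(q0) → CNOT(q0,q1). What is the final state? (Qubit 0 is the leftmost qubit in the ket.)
1/√2|00⟩ + 1/√2|11⟩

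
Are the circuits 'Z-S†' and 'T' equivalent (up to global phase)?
No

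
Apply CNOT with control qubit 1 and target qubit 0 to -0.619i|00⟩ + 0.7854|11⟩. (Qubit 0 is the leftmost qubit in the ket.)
-0.619i|00⟩ + 0.7854|01⟩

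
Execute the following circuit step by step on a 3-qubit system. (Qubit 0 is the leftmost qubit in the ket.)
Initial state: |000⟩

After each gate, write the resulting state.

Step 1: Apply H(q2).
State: 1/√2|000⟩ + 1/√2|001⟩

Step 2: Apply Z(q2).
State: 1/√2|000⟩ - 1/√2|001⟩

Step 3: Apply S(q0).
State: 1/√2|000⟩ - 1/√2|001⟩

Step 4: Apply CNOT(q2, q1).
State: 1/√2|000⟩ - 1/√2|011⟩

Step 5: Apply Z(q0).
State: 1/√2|000⟩ - 1/√2|011⟩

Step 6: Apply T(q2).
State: 1/√2|000⟩ + (-1/2 - (1/2)i)|011⟩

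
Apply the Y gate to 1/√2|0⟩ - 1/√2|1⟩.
(1/√2)i|0⟩ + (1/√2)i|1⟩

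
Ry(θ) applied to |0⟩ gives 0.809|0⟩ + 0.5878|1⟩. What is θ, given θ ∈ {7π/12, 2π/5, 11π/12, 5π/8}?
2π/5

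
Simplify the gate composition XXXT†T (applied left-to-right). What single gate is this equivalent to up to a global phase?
X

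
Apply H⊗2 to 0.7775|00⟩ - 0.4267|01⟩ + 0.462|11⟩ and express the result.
0.4064|00⟩ + 0.3711|01⟩ - 0.0556|10⟩ + 0.8331|11⟩

H⊗2 gives amp(|y⟩) = (1/2) Σ_x (−1)^(x·y) amp(|x⟩), where x·y is the number of positions in which both x and y have a 1.
|00⟩: (0.7775 - 0.4267 + 0.462)/2 = 0.4064
|01⟩: (0.7775 + 0.4267 - 0.462)/2 = 0.3711
|10⟩: (0.7775 - 0.4267 - 0.462)/2 = -0.0556
|11⟩: (0.7775 + 0.4267 + 0.462)/2 = 0.8331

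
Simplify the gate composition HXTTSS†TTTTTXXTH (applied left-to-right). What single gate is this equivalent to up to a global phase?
Z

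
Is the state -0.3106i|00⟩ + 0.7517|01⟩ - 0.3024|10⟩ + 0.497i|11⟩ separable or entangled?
Entangled

Writing the state as a|00⟩ + b|01⟩ + c|10⟩ + d|11⟩, it is a product state iff ad − bc = 0.
Here (a, b, c, d) = (-0.3106i, 0.7517, -0.3024, 0.497i): ad − bc = (-0.3106i)(0.497i) − (0.7517)(-0.3024) = 0.3817 ≠ 0, so the state is entangled.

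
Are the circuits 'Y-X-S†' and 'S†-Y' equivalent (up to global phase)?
No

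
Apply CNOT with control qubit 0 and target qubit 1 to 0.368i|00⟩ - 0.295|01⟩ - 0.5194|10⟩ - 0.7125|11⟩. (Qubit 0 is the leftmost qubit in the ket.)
0.368i|00⟩ - 0.295|01⟩ - 0.7125|10⟩ - 0.5194|11⟩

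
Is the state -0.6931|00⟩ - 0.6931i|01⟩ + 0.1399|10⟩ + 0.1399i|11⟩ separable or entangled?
Separable

Writing the state as a|00⟩ + b|01⟩ + c|10⟩ + d|11⟩, it is a product state iff ad − bc = 0.
Here (a, b, c, d) = (-0.6931, -0.6931i, 0.1399, 0.1399i): ad − bc = (-0.6931)(0.1399i) − (-0.6931i)(0.1399) = 0, so the state is separable.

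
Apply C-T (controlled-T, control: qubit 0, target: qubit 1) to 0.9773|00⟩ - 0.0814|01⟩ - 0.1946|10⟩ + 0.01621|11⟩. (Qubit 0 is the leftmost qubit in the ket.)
0.9773|00⟩ - 0.0814|01⟩ - 0.1946|10⟩ + (0.01146 + 0.01146i)|11⟩

C-T leaves the control-|0⟩ kets |00⟩, |01⟩ unchanged and applies T to qubit 1 on the control-|1⟩ pair (|10⟩, |11⟩).
T = [[1, 0], [0, (1/√2 + (1/√2)i)]].
With a = amp(|10⟩) = -0.1946 and b = amp(|11⟩) = 0.01621:
new amp(|10⟩) = (1)·a = -0.1946
new amp(|11⟩) = (1/√2 + (1/√2)i)·b = (0.01146 + 0.01146i)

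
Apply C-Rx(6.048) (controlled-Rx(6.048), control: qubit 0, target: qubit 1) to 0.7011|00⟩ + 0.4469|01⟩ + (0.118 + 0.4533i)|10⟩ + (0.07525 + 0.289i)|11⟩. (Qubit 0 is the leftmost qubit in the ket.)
0.7011|00⟩ + 0.4469|01⟩ + (-0.08328 - 0.459i)|10⟩ + (-0.02155 - 0.3008i)|11⟩

C-Rx(6.048) leaves the control-|0⟩ kets |00⟩, |01⟩ unchanged and applies Rx(6.048) to qubit 1 on the control-|1⟩ pair (|10⟩, |11⟩).
Rx(6.048) = [[cos(θ/2), −i·sin(θ/2)], [−i·sin(θ/2), cos(θ/2)]]; θ = 6.048, cos(θ/2) ≈ -0.993094, sin(θ/2) ≈ 0.117322.
With a = amp(|10⟩) = (0.118 + 0.4533i) and b = amp(|11⟩) = (0.07525 + 0.289i):
new amp(|10⟩) = (-0.993094)·a + (-0.117322i)·b = (-0.08328 - 0.459i)
new amp(|11⟩) = (-0.117322i)·a + (-0.993094)·b = (-0.02155 - 0.3008i)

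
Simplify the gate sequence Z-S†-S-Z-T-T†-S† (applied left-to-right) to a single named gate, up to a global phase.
S†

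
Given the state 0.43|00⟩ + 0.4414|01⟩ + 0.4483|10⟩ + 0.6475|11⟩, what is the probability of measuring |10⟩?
0.201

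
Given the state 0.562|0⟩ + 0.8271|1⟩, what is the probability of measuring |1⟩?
0.6841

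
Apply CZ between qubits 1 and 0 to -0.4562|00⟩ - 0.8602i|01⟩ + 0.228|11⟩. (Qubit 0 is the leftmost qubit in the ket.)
-0.4562|00⟩ - 0.8602i|01⟩ - 0.228|11⟩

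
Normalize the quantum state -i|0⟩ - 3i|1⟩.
-0.3162i|0⟩ - 0.9487i|1⟩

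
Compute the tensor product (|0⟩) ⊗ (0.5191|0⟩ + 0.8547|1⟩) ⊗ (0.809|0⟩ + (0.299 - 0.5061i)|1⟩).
0.42|000⟩ + (0.1552 - 0.2627i)|001⟩ + 0.6915|010⟩ + (0.2556 - 0.4326i)|011⟩

amp(|b₁b₂…⟩) = product of the factor amplitudes for bits b₁, b₂, …; only kets whose every factor amplitude is nonzero survive.
|000⟩: (1)(0.5191)(0.809) = 0.42
|001⟩: (1)(0.5191)(0.299 - 0.5061i) = (0.1552 - 0.2627i)
|010⟩: (1)(0.8547)(0.809) = 0.6915
|011⟩: (1)(0.8547)(0.299 - 0.5061i) = (0.2556 - 0.4326i)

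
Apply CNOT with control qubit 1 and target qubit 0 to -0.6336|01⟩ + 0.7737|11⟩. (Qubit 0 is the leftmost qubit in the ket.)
0.7737|01⟩ - 0.6336|11⟩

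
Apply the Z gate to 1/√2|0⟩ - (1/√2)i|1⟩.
1/√2|0⟩ + (1/√2)i|1⟩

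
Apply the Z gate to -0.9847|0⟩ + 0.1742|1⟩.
-0.9847|0⟩ - 0.1742|1⟩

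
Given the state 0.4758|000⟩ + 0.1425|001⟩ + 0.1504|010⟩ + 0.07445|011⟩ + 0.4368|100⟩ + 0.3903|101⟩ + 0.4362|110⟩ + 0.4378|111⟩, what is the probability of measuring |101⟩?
0.1523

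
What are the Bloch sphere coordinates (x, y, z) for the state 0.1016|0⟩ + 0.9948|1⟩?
(0.2021, 0, -0.9793)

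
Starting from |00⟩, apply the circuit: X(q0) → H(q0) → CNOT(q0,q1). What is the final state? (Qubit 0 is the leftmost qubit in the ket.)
1/√2|00⟩ - 1/√2|11⟩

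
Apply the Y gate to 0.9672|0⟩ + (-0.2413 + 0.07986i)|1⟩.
(0.07986 + 0.2413i)|0⟩ + 0.9672i|1⟩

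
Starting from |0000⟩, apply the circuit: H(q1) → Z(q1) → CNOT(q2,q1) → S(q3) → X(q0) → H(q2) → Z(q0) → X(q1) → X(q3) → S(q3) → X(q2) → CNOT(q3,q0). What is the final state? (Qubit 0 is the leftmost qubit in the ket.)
(1/2)i|0001⟩ + (1/2)i|0011⟩ - (1/2)i|0101⟩ - (1/2)i|0111⟩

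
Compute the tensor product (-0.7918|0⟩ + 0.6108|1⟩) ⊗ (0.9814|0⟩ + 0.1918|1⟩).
-0.7771|00⟩ - 0.1519|01⟩ + 0.5994|10⟩ + 0.1172|11⟩

amp(|b₁b₂…⟩) = product of the factor amplitudes for bits b₁, b₂, …; only kets whose every factor amplitude is nonzero survive.
|00⟩: (-0.7918)(0.9814) = -0.7771
|01⟩: (-0.7918)(0.1918) = -0.1519
|10⟩: (0.6108)(0.9814) = 0.5994
|11⟩: (0.6108)(0.1918) = 0.1172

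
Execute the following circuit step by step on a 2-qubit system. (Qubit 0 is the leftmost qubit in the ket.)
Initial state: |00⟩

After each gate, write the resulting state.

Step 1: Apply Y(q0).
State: i|10⟩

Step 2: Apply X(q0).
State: i|00⟩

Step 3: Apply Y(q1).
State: -|01⟩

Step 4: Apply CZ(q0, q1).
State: -|01⟩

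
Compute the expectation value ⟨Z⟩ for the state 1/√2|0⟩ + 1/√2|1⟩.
0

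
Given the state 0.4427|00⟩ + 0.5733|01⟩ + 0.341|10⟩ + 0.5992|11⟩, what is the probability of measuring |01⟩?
0.3287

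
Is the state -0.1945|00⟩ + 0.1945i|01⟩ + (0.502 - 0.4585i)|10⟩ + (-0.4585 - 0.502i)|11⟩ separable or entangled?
Separable

Writing the state as a|00⟩ + b|01⟩ + c|10⟩ + d|11⟩, it is a product state iff ad − bc = 0.
Here (a, b, c, d) = (-0.1945, 0.1945i, (0.502 - 0.4585i), (-0.4585 - 0.502i)): ad − bc = (-0.1945)(-0.4585 - 0.502i) − (0.1945i)(0.502 - 0.4585i) = 0, so the state is separable.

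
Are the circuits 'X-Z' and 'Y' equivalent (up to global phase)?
Yes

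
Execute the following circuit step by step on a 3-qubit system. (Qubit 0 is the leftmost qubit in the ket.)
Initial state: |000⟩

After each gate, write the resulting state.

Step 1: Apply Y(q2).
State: i|001⟩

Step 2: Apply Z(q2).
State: -i|001⟩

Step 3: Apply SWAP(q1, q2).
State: -i|010⟩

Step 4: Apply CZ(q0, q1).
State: -i|010⟩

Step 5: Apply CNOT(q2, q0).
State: -i|010⟩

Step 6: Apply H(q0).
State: -(1/√2)i|010⟩ - (1/√2)i|110⟩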